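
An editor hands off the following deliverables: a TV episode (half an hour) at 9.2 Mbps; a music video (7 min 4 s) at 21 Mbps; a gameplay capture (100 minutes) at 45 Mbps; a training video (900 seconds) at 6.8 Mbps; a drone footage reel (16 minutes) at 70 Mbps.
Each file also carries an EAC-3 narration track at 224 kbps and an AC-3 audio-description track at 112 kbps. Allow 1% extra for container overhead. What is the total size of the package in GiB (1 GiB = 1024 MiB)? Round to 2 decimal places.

43.76 GiB

Audio total: 224 + 112 = 336 kbps = 0.336 Mbps.
TV episode: 9.536 Mbps × 1800 s × 1.01 = 17336.4 Mb
music video: 21.336 Mbps × 424 s × 1.01 = 9136.9 Mb
gameplay capture: 45.336 Mbps × 6000 s × 1.01 = 274736.2 Mb
training video: 7.136 Mbps × 900 s × 1.01 = 6486.6 Mb
drone footage reel: 70.336 Mbps × 960 s × 1.01 = 68197.8 Mb
Total: 375893.9 Mb = 46986.7 MB.
= 43.76 GiB.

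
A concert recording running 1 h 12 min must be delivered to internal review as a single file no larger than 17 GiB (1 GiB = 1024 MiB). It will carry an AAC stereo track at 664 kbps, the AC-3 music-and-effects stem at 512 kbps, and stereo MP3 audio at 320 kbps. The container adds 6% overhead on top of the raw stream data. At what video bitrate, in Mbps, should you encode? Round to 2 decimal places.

Budget: 17 GiB = 146028.9 Mb.
Stream payload after overhead: 146028.9 / 1.06 = 137763.1 Mb.
1 h 12 min = 72 min = 4320 s
Total bitrate budget: 137763.1 Mb / 4320 s = 31.890 Mbps.
Audio total: 664 + 512 + 320 = 1496 kbps = 1.496 Mbps.
Video: 31.890 − 1.496 = 30.394 Mbps.

30.39 Mbps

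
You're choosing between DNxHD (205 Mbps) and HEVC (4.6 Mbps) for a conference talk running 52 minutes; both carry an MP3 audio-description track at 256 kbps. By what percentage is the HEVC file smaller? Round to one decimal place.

52 min = 3120 s
Audio: 256 kbps = 0.256 Mbps.
DNxHD: 205.256 Mbps × 3120 s = 640398.7 Mb = 80.050 GB.
HEVC: 4.856 Mbps × 3120 s = 15150.7 Mb = 1.894 GB.
Reduction: (1 − 1.894/80.050) × 100 = 97.63%.

97.6%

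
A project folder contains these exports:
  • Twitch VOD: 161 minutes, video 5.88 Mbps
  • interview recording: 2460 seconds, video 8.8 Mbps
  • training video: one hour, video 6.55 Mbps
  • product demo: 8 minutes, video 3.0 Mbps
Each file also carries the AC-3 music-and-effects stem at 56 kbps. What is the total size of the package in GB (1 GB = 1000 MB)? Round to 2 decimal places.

13.05 GB

Audio: 56 kbps = 0.056 Mbps.
Twitch VOD: 5.936 Mbps × 9660 s = 57341.8 Mb
interview recording: 8.856 Mbps × 2460 s = 21785.8 Mb
training video: 6.606 Mbps × 3600 s = 23781.6 Mb
product demo: 3.056 Mbps × 480 s = 1466.9 Mb
Total: 104376.0 Mb = 13047.0 MB.
= 13.05 GB.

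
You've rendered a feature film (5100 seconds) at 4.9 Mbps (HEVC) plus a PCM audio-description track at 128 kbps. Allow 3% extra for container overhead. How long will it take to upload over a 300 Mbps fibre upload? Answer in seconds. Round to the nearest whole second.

88 seconds

Audio: 128 kbps = 0.128 Mbps.
Total bitrate: 5.028 Mbps.
File: 5.028 Mbps × 5100 s = 25642.8 Mb.
With 3% container overhead: ×1.03. → 26412.1 Mb.
At 300 Mbps: 26412.1 / 300 = 88.0 s ≈ 88 seconds.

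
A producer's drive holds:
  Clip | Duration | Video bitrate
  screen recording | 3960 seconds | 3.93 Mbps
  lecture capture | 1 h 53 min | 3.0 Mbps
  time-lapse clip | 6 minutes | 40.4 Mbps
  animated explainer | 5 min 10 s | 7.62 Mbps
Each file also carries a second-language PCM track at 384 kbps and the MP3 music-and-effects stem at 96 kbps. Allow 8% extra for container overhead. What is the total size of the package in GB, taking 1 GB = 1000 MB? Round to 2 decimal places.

Audio total: 384 + 96 = 480 kbps = 0.480 Mbps.
screen recording: 4.410 Mbps × 3960 s × 1.08 = 18860.7 Mb
lecture capture: 3.480 Mbps × 6780 s × 1.08 = 25482.0 Mb
time-lapse clip: 40.880 Mbps × 360 s × 1.08 = 15894.1 Mb
animated explainer: 8.100 Mbps × 310 s × 1.08 = 2711.9 Mb
Total: 62948.7 Mb = 7868.6 MB.
= 7.869 GB.

7.87 GB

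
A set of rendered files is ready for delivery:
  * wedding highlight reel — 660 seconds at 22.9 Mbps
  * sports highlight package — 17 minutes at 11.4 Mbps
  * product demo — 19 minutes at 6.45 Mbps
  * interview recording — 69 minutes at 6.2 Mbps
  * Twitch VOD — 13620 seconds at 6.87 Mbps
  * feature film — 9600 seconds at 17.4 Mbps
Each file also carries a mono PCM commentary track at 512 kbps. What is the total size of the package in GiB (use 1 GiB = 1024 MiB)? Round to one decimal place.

39.1 GiB

Audio: 512 kbps = 0.512 Mbps.
wedding highlight reel: 23.412 Mbps × 660 s = 15451.9 Mb
sports highlight package: 11.912 Mbps × 1020 s = 12150.2 Mb
product demo: 6.962 Mbps × 1140 s = 7936.7 Mb
interview recording: 6.712 Mbps × 4140 s = 27787.7 Mb
Twitch VOD: 7.382 Mbps × 13620 s = 100542.8 Mb
feature film: 17.912 Mbps × 9600 s = 171955.2 Mb
Total: 335824.6 Mb = 41978.1 MB.
= 39.10 GiB.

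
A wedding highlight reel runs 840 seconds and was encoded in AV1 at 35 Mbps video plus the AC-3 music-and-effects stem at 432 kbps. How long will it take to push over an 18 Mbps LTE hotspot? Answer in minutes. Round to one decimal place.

Audio: 432 kbps = 0.432 Mbps.
Total bitrate: 35.432 Mbps.
File: 35.432 Mbps × 840 s = 29762.9 Mb.
At 18 Mbps: 29762.9 / 18 = 1653.5 s ≈ 27.6 minutes.

27.6 minutes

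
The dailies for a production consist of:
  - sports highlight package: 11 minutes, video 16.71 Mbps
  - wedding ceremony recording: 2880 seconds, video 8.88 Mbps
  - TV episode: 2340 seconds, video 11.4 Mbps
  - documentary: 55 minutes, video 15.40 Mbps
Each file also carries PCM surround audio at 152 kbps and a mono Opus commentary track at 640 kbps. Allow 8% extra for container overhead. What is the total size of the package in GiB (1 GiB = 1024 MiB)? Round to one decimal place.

Audio total: 152 + 640 = 792 kbps = 0.792 Mbps.
sports highlight package: 17.502 Mbps × 660 s × 1.08 = 12475.4 Mb
wedding ceremony recording: 9.672 Mbps × 2880 s × 1.08 = 30083.8 Mb
TV episode: 12.192 Mbps × 2340 s × 1.08 = 30811.6 Mb
documentary: 16.192 Mbps × 3300 s × 1.08 = 57708.3 Mb
Total: 131079.1 Mb = 16384.9 MB.
= 15.26 GiB.

15.3 GiB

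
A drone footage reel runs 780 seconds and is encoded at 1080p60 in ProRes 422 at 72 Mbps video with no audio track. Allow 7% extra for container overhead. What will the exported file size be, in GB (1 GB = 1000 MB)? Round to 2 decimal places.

7.51 GB

Total bitrate: 72 Mbps.
Stream data: 72.000 Mbps × 780 s = 56160.0 Mb.
With 7% container overhead: ×1.07.
60,091 Mb ÷ 8 = 7,511 MB → 7.511 GB.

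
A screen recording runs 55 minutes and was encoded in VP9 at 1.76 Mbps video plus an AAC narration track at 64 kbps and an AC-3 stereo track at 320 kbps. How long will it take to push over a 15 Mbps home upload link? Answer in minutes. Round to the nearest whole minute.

55 min = 3300 s
Audio total: 64 + 320 = 384 kbps = 0.384 Mbps.
Total bitrate: 2.144 Mbps.
File: 2.144 Mbps × 3300 s = 7075.2 Mb.
At 15 Mbps: 7075.2 / 15 = 471.7 s ≈ 7.86 minutes.

8 minutes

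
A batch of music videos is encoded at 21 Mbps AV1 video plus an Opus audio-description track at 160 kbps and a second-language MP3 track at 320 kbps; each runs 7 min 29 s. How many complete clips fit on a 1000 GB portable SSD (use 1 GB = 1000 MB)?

829

7 min 29 s = 449 s
Audio total: 160 + 320 = 480 kbps = 0.480 Mbps.
Total bitrate: 21.480 Mbps.
Per item: 21.480 Mbps × 449 s = 9,645 Mb = 1,206 MB.
Capacity: 1000 GB = 8,000,000 Mb; 829.49 items → 829 complete.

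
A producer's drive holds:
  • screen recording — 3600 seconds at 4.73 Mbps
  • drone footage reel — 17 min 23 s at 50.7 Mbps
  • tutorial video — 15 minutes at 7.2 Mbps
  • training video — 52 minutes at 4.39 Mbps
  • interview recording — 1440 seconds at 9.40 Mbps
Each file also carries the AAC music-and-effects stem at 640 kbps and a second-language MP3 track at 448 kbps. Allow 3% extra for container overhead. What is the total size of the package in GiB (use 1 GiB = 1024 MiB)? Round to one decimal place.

13.7 GiB

Audio total: 640 + 448 = 1088 kbps = 1.088 Mbps.
screen recording: 5.818 Mbps × 3600 s × 1.03 = 21573.1 Mb
drone footage reel: 51.788 Mbps × 1043 s × 1.03 = 55635.3 Mb
tutorial video: 8.288 Mbps × 900 s × 1.03 = 7683.0 Mb
training video: 5.478 Mbps × 3120 s × 1.03 = 17604.1 Mb
interview recording: 10.488 Mbps × 1440 s × 1.03 = 15555.8 Mb
Total: 118051.4 Mb = 14756.4 MB.
= 13.74 GiB.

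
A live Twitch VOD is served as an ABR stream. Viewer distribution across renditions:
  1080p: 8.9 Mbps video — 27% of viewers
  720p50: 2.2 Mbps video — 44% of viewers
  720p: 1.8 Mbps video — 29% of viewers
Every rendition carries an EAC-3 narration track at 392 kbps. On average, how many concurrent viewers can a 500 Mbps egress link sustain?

116

Audio: 392 kbps = 0.392 Mbps.
Average per-viewer bitrate: 0.27×9.292 + 0.44×2.592 + 0.29×2.192 = 4.285 Mbps.
500 Mbps = 500.0 Mbps; 500.0 / 4.285 = 116.69 → 116.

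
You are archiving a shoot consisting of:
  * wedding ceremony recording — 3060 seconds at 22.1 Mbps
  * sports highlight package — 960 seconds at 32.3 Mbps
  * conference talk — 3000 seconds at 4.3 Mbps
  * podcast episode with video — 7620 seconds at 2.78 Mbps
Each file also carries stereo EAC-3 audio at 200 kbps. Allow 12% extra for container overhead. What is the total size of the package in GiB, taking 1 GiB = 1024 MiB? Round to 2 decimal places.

17.69 GiB

Audio: 200 kbps = 0.200 Mbps.
wedding ceremony recording: 22.300 Mbps × 3060 s × 1.12 = 76426.6 Mb
sports highlight package: 32.500 Mbps × 960 s × 1.12 = 34944.0 Mb
conference talk: 4.500 Mbps × 3000 s × 1.12 = 15120.0 Mb
podcast episode with video: 2.980 Mbps × 7620 s × 1.12 = 25432.5 Mb
Total: 151923.1 Mb = 18990.4 MB.
= 17.69 GiB.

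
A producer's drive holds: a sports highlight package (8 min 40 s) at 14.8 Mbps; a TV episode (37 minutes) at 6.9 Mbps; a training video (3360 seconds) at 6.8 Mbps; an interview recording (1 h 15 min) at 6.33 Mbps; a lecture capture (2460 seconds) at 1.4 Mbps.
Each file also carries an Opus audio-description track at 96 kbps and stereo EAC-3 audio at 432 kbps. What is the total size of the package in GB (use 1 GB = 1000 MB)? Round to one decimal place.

10.6 GB

Audio total: 96 + 432 = 528 kbps = 0.528 Mbps.
sports highlight package: 15.328 Mbps × 520 s = 7970.6 Mb
TV episode: 7.428 Mbps × 2220 s = 16490.2 Mb
training video: 7.328 Mbps × 3360 s = 24622.1 Mb
interview recording: 6.858 Mbps × 4500 s = 30861.0 Mb
lecture capture: 1.928 Mbps × 2460 s = 4742.9 Mb
Total: 84686.7 Mb = 10585.8 MB.
= 10.59 GB.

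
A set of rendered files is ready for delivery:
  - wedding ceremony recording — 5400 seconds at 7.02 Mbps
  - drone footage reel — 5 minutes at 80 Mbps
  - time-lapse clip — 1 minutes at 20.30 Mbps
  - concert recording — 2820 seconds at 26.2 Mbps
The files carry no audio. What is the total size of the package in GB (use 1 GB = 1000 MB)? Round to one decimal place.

17.1 GB

wedding ceremony recording: 7.020 Mbps × 5400 s = 37908.0 Mb
drone footage reel: 80.000 Mbps × 300 s = 24000.0 Mb
time-lapse clip: 20.300 Mbps × 60 s = 1218.0 Mb
concert recording: 26.200 Mbps × 2820 s = 73884.0 Mb
Total: 137010.0 Mb = 17126.2 MB.
= 17.13 GB.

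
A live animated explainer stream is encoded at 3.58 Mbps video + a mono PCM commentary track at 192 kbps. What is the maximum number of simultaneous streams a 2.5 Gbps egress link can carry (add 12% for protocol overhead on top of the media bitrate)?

Audio: 192 kbps = 0.192 Mbps.
Per-viewer media rate: 3.772 Mbps.
On the wire with 12% overhead: 4.225 Mbps.
2.5 Gbps = 2,500 Mbps; 2,500 / 4.225 = 591.77 → 591 viewers.

591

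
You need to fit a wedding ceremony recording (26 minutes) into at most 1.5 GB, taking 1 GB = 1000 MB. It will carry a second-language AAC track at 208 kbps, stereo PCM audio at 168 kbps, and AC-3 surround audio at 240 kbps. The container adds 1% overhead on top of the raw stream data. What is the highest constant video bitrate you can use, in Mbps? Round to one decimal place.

7.0 Mbps

Budget: 1.5 GB = 12000.0 Mb.
Stream payload after overhead: 12000.0 / 1.01 = 11881.2 Mb.
26 min = 1560 s
Total bitrate budget: 11881.2 Mb / 1560 s = 7.616 Mbps.
Audio total: 208 + 168 + 240 = 616 kbps = 0.616 Mbps.
Video: 7.616 − 0.616 = 7.000 Mbps.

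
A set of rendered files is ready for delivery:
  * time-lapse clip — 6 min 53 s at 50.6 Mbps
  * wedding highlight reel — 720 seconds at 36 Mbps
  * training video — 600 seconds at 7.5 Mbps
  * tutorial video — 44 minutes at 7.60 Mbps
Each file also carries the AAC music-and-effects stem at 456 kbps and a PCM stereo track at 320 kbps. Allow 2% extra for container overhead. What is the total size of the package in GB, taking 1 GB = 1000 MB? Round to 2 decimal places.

9.53 GB

Audio total: 456 + 320 = 776 kbps = 0.776 Mbps.
time-lapse clip: 51.376 Mbps × 413 s × 1.02 = 21642.7 Mb
wedding highlight reel: 36.776 Mbps × 720 s × 1.02 = 27008.3 Mb
training video: 8.276 Mbps × 600 s × 1.02 = 5064.9 Mb
tutorial video: 8.376 Mbps × 2640 s × 1.02 = 22554.9 Mb
Total: 76270.8 Mb = 9533.8 MB.
= 9.534 GB.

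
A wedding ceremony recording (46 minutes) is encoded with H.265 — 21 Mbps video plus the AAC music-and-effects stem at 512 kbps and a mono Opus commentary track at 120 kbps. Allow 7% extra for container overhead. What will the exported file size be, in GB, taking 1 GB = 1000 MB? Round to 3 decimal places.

7.985 GB

46 min = 2760 s
Audio total: 512 + 120 = 632 kbps = 0.632 Mbps.
Total bitrate: 21 + 0.632 = 21.632 Mbps.
Stream data: 21.632 Mbps × 2760 s = 59704.3 Mb.
With 7% container overhead: ×1.07.
63,884 Mb ÷ 8 = 7,985 MB → 7.985 GB.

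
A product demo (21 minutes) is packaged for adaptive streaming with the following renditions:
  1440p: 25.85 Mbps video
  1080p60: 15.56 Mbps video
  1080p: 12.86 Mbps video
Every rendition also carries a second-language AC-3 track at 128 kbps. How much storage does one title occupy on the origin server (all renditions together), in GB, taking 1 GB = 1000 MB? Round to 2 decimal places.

8.61 GB

21 min = 1260 s
Audio: 128 kbps = 0.128 Mbps.
Sum of rendition bitrates: (25.85+0.128) + (15.56+0.128) + (12.86+0.128) = 54.654 Mbps.
× 1260 s = 68,864 Mb = 8,608 MB = 8.608 GB.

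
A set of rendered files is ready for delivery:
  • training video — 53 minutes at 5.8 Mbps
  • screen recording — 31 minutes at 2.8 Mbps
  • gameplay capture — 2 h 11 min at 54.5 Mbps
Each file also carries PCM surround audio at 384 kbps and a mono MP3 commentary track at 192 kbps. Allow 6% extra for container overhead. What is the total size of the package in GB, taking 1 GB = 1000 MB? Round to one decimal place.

Audio total: 384 + 192 = 576 kbps = 0.576 Mbps.
training video: 6.376 Mbps × 3180 s × 1.06 = 21492.2 Mb
screen recording: 3.376 Mbps × 1860 s × 1.06 = 6656.1 Mb
gameplay capture: 55.076 Mbps × 7860 s × 1.06 = 458871.2 Mb
Total: 487019.5 Mb = 60877.4 MB.
= 60.88 GB.

60.9 GB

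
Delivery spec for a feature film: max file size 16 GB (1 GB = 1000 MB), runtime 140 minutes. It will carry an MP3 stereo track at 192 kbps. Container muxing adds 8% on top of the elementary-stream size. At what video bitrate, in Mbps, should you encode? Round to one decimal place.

Budget: 16 GB = 128000.0 Mb.
Stream payload after overhead: 128000.0 / 1.08 = 118518.5 Mb.
140 min = 8400 s
Total bitrate budget: 118518.5 Mb / 8400 s = 14.109 Mbps.
Audio: 192 kbps = 0.192 Mbps.
Video: 14.109 − 0.192 = 13.917 Mbps.

13.9 Mbps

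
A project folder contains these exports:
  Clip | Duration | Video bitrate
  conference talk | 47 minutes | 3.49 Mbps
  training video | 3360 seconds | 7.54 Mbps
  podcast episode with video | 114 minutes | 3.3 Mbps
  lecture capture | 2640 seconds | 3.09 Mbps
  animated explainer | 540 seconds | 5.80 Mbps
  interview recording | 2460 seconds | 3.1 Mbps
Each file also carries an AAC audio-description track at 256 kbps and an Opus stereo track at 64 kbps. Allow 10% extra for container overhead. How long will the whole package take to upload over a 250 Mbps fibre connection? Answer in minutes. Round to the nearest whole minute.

Audio total: 256 + 64 = 320 kbps = 0.320 Mbps.
conference talk: 3.810 Mbps × 2820 s × 1.10 = 11818.6 Mb
training video: 7.860 Mbps × 3360 s × 1.10 = 29050.6 Mb
podcast episode with video: 3.620 Mbps × 6840 s × 1.10 = 27236.9 Mb
lecture capture: 3.410 Mbps × 2640 s × 1.10 = 9902.6 Mb
animated explainer: 6.120 Mbps × 540 s × 1.10 = 3635.3 Mb
interview recording: 3.420 Mbps × 2460 s × 1.10 = 9254.5 Mb
Total: 90898.5 Mb = 11362.3 MB.
At 250 Mbps: 90898.5 / 250 = 364 s ≈ 6.06 minutes.

6 minutes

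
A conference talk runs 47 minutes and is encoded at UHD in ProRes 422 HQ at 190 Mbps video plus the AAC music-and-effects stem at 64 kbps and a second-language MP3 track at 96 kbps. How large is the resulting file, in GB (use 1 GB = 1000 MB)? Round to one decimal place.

47 min = 2820 s
Audio total: 64 + 96 = 160 kbps = 0.160 Mbps.
Total bitrate: 190 + 0.160 = 190.160 Mbps.
Stream data: 190.160 Mbps × 2820 s = 536251.2 Mb.
536,251 Mb ÷ 8 = 67,031 MB → 67.03 GB.

67.0 GB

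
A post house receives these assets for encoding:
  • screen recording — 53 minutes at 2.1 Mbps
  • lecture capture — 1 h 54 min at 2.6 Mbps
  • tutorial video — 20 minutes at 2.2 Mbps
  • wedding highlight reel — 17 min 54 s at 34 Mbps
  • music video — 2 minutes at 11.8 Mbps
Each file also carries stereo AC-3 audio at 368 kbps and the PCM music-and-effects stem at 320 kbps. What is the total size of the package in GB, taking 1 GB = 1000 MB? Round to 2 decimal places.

9.20 GB

Audio total: 368 + 320 = 688 kbps = 0.688 Mbps.
screen recording: 2.788 Mbps × 3180 s = 8865.8 Mb
lecture capture: 3.288 Mbps × 6840 s = 22489.9 Mb
tutorial video: 2.888 Mbps × 1200 s = 3465.6 Mb
wedding highlight reel: 34.688 Mbps × 1074 s = 37254.9 Mb
music video: 12.488 Mbps × 120 s = 1498.6 Mb
Total: 73574.8 Mb = 9196.9 MB.
= 9.197 GB.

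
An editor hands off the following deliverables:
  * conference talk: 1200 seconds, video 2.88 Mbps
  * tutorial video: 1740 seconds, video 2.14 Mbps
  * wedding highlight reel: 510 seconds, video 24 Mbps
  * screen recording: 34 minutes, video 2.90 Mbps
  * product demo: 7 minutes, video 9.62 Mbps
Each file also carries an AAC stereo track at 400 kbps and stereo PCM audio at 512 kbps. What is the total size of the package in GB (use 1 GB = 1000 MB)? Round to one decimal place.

Audio total: 400 + 512 = 912 kbps = 0.912 Mbps.
conference talk: 3.792 Mbps × 1200 s = 4550.4 Mb
tutorial video: 3.052 Mbps × 1740 s = 5310.5 Mb
wedding highlight reel: 24.912 Mbps × 510 s = 12705.1 Mb
screen recording: 3.812 Mbps × 2040 s = 7776.5 Mb
product demo: 10.532 Mbps × 420 s = 4423.4 Mb
Total: 34765.9 Mb = 4345.7 MB.
= 4.346 GB.

4.3 GB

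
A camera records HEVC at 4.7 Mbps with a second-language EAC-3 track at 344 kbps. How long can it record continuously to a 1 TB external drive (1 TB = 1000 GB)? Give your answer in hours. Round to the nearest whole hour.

Audio: 344 kbps = 0.344 Mbps.
Total bitrate: 4.7 + 0.344 = 5.044 Mbps.
Capacity: 1 TB = 8,000,000 Mb.
Recording time: 8,000,000 / 5.044 = 1,586,043 s ≈ 441 hours.

441 hours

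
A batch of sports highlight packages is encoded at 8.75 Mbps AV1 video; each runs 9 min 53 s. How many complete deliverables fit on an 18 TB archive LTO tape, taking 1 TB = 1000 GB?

9 min 53 s = 593 s
Per item: 8.750 Mbps × 593 s = 5,189 Mb = 648.6 MB.
Capacity: 18 TB = 144,000,000 Mb; 27752.35 items → 27752 complete.

27752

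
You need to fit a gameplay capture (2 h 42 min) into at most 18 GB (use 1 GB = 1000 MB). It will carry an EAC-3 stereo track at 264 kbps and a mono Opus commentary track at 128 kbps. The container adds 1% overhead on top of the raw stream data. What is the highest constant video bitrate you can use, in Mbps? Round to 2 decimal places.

14.28 Mbps

Budget: 18 GB = 144000.0 Mb.
Stream payload after overhead: 144000.0 / 1.01 = 142574.3 Mb.
2 h 42 min = 162 min = 9720 s
Total bitrate budget: 142574.3 Mb / 9720 s = 14.668 Mbps.
Audio total: 264 + 128 = 392 kbps = 0.392 Mbps.
Video: 14.668 − 0.392 = 14.276 Mbps.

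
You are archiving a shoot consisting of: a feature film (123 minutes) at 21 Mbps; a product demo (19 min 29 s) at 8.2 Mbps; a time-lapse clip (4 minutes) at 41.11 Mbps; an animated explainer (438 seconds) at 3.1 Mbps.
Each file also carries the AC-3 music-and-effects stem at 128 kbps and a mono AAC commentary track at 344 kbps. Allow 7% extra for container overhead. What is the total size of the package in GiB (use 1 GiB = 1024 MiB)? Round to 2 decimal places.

Audio total: 128 + 344 = 472 kbps = 0.472 Mbps.
feature film: 21.472 Mbps × 7380 s × 1.07 = 169555.8 Mb
product demo: 8.672 Mbps × 1169 s × 1.07 = 10847.2 Mb
time-lapse clip: 41.582 Mbps × 240 s × 1.07 = 10678.3 Mb
animated explainer: 3.572 Mbps × 438 s × 1.07 = 1674.1 Mb
Total: 192755.3 Mb = 24094.4 MB.
= 22.44 GiB.

22.44 GiB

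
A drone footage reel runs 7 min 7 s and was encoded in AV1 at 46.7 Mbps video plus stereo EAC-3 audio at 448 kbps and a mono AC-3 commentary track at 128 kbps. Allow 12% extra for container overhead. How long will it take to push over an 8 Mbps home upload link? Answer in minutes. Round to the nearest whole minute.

7 min 7 s = 427 s
Audio total: 448 + 128 = 576 kbps = 0.576 Mbps.
Total bitrate: 47.276 Mbps.
File: 47.276 Mbps × 427 s = 20186.9 Mb.
With 12% container overhead: ×1.12. → 22609.3 Mb.
At 8 Mbps: 22609.3 / 8 = 2826.2 s ≈ 47.1 minutes.

47 minutes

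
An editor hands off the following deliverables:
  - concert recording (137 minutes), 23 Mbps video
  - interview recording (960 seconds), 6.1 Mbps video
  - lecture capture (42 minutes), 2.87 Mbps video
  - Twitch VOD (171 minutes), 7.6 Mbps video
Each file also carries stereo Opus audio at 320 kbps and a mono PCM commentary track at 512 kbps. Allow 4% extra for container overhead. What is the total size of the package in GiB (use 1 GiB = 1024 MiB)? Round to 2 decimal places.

36.13 GiB

Audio total: 320 + 512 = 832 kbps = 0.832 Mbps.
concert recording: 23.832 Mbps × 8220 s × 1.04 = 203735.0 Mb
interview recording: 6.932 Mbps × 960 s × 1.04 = 6920.9 Mb
lecture capture: 3.702 Mbps × 2520 s × 1.04 = 9702.2 Mb
Twitch VOD: 8.432 Mbps × 10260 s × 1.04 = 89972.8 Mb
Total: 310330.9 Mb = 38791.4 MB.
= 36.13 GiB.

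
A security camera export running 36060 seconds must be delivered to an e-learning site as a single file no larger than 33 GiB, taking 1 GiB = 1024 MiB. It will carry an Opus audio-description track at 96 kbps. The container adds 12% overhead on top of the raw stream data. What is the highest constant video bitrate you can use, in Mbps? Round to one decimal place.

Budget: 33 GiB = 283467.8 Mb.
Stream payload after overhead: 283467.8 / 1.12 = 253096.3 Mb.
Total bitrate budget: 253096.3 Mb / 36060 s = 7.019 Mbps.
Audio: 96 kbps = 0.096 Mbps.
Video: 7.019 − 0.096 = 6.923 Mbps.

6.9 Mbps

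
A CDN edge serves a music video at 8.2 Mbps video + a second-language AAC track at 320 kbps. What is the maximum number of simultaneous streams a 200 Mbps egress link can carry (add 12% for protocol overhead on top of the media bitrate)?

Audio: 320 kbps = 0.320 Mbps.
Per-viewer media rate: 8.520 Mbps.
On the wire with 12% overhead: 9.542 Mbps.
200 Mbps = 200.0 Mbps; 200.0 / 9.542 = 20.96 → 20 viewers.

20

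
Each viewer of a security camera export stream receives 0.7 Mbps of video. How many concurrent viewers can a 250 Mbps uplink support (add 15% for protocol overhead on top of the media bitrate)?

310

On the wire with 15% overhead: 0.805 Mbps.
250 Mbps = 250.0 Mbps; 250.0 / 0.805 = 310.56 → 310 viewers.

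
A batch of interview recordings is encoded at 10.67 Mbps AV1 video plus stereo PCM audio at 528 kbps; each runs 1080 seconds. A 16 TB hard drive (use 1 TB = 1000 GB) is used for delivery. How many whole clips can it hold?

10583

Audio: 528 kbps = 0.528 Mbps.
Total bitrate: 11.198 Mbps.
Per item: 11.198 Mbps × 1080 s = 12,094 Mb = 1,512 MB.
Capacity: 16 TB = 128,000,000 Mb; 10583.90 items → 10583 complete.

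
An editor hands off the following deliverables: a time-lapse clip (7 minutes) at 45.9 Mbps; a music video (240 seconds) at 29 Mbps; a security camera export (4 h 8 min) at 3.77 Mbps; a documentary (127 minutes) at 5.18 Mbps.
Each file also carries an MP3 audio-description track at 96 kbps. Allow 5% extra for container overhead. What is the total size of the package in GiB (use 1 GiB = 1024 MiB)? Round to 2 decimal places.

15.16 GiB

Audio: 96 kbps = 0.096 Mbps.
time-lapse clip: 45.996 Mbps × 420 s × 1.05 = 20284.2 Mb
music video: 29.096 Mbps × 240 s × 1.05 = 7332.2 Mb
security camera export: 3.866 Mbps × 14880 s × 1.05 = 60402.4 Mb
documentary: 5.276 Mbps × 7620 s × 1.05 = 42213.3 Mb
Total: 130232.1 Mb = 16279.0 MB.
= 15.16 GiB.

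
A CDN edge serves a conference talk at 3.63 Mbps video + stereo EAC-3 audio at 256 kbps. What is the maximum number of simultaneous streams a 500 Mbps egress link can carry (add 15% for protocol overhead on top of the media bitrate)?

111

Audio: 256 kbps = 0.256 Mbps.
Per-viewer media rate: 3.886 Mbps.
On the wire with 15% overhead: 4.469 Mbps.
500 Mbps = 500.0 Mbps; 500.0 / 4.469 = 111.88 → 111 viewers.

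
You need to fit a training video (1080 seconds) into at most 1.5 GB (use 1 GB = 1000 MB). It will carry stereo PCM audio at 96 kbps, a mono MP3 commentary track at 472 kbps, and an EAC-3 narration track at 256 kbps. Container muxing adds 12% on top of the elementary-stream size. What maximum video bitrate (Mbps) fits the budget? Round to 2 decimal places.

Budget: 1.5 GB = 12000.0 Mb.
Stream payload after overhead: 12000.0 / 1.12 = 10714.3 Mb.
Total bitrate budget: 10714.3 Mb / 1080 s = 9.921 Mbps.
Audio total: 96 + 472 + 256 = 824 kbps = 0.824 Mbps.
Video: 9.921 − 0.824 = 9.097 Mbps.

9.10 Mbps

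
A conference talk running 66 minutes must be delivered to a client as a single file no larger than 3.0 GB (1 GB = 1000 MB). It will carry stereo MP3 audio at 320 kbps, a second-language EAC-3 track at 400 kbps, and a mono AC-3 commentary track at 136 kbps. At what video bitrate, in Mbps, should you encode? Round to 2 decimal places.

Budget: 3.0 GB = 24000.0 Mb.
66 min = 3960 s
Total bitrate budget: 24000.0 Mb / 3960 s = 6.061 Mbps.
Audio total: 320 + 400 + 136 = 856 kbps = 0.856 Mbps.
Video: 6.061 − 0.856 = 5.205 Mbps.

5.20 Mbps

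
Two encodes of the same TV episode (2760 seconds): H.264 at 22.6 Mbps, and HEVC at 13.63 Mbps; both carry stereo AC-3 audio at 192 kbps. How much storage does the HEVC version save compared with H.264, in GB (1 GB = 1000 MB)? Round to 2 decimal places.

Audio: 192 kbps = 0.192 Mbps.
H.264: 22.792 Mbps × 2760 s = 62905.9 Mb = 7.863 GB.
HEVC: 13.822 Mbps × 2760 s = 38148.7 Mb = 4.769 GB.
Saving: 7.863 − 4.769 = 3.095 GB.

3.09 GB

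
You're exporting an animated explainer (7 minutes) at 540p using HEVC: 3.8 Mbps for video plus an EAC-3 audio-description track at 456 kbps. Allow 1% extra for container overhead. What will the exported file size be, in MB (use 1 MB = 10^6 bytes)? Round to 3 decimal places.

7 min = 420 s
Audio: 456 kbps = 0.456 Mbps.
Total bitrate: 3.8 + 0.456 = 4.256 Mbps.
Stream data: 4.256 Mbps × 420 s = 1787.5 Mb.
With 1% container overhead: ×1.01.
1,805 Mb ÷ 8 = 225.7 MB → 225.7 MB.

225.674 MB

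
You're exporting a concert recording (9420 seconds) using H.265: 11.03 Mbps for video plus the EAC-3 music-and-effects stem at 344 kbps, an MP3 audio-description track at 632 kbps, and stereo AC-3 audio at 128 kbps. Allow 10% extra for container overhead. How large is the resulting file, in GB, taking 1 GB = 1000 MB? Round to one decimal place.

15.7 GB

Audio total: 344 + 632 + 128 = 1104 kbps = 1.104 Mbps.
Total bitrate: 11.03 + 1.104 = 12.134 Mbps.
Stream data: 12.134 Mbps × 9420 s = 114302.3 Mb.
With 10% container overhead: ×1.10.
125,733 Mb ÷ 8 = 15,717 MB → 15.72 GB.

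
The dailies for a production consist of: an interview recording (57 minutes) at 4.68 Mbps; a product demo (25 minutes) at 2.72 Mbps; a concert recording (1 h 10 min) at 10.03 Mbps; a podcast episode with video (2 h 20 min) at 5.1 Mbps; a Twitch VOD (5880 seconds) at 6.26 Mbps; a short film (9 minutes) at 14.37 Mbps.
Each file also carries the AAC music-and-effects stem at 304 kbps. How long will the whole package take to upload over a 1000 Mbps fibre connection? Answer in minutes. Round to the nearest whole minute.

Audio: 304 kbps = 0.304 Mbps.
interview recording: 4.984 Mbps × 3420 s = 17045.3 Mb
product demo: 3.024 Mbps × 1500 s = 4536.0 Mb
concert recording: 10.334 Mbps × 4200 s = 43402.8 Mb
podcast episode with video: 5.404 Mbps × 8400 s = 45393.6 Mb
Twitch VOD: 6.564 Mbps × 5880 s = 38596.3 Mb
short film: 14.674 Mbps × 540 s = 7924.0 Mb
Total: 156898.0 Mb = 19612.2 MB.
At 1000 Mbps: 156898.0 / 1000 = 157 s ≈ 2.61 minutes.

3 minutes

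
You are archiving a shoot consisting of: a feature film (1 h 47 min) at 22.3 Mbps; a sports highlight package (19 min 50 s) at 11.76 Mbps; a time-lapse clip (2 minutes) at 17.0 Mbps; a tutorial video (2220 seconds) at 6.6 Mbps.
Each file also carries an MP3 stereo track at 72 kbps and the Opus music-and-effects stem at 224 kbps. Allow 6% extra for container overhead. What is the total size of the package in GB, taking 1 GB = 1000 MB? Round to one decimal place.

23.4 GB

Audio total: 72 + 224 = 296 kbps = 0.296 Mbps.
feature film: 22.596 Mbps × 6420 s × 1.06 = 153770.3 Mb
sports highlight package: 12.056 Mbps × 1190 s × 1.06 = 15207.4 Mb
time-lapse clip: 17.296 Mbps × 120 s × 1.06 = 2200.1 Mb
tutorial video: 6.896 Mbps × 2220 s × 1.06 = 16227.7 Mb
Total: 187405.5 Mb = 23425.7 MB.
= 23.43 GB.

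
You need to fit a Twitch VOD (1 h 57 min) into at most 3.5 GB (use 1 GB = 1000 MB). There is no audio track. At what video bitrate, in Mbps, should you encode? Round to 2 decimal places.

Budget: 3.5 GB = 28000.0 Mb.
1 h 57 min = 117 min = 7020 s
Total bitrate budget: 28000.0 Mb / 7020 s = 3.989 Mbps.

3.99 Mbps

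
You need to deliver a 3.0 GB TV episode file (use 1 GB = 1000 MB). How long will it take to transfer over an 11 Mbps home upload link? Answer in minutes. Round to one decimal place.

File: 3.0 GB = 24000.0 Mb.
At 11 Mbps: 24000.0 / 11 = 2181.8 s ≈ 36.4 minutes.

36.4 minutes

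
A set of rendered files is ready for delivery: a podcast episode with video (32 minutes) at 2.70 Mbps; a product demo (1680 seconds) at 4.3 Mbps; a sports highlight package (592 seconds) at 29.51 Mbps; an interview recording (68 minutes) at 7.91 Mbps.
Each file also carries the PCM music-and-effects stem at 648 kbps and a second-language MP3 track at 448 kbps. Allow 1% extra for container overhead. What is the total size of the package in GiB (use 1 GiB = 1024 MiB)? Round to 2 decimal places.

8.37 GiB

Audio total: 648 + 448 = 1096 kbps = 1.096 Mbps.
podcast episode with video: 3.796 Mbps × 1920 s × 1.01 = 7361.2 Mb
product demo: 5.396 Mbps × 1680 s × 1.01 = 9155.9 Mb
sports highlight package: 30.606 Mbps × 592 s × 1.01 = 18299.9 Mb
interview recording: 9.006 Mbps × 4080 s × 1.01 = 37111.9 Mb
Total: 71929.0 Mb = 8991.1 MB.
= 8.374 GiB.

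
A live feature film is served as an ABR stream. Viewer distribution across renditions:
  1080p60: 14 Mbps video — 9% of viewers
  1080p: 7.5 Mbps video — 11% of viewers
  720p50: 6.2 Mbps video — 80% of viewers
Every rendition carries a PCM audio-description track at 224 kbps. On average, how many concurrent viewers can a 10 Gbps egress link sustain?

Audio: 224 kbps = 0.224 Mbps.
Average per-viewer bitrate: 0.09×14.224 + 0.11×7.724 + 0.80×6.424 = 7.269 Mbps.
10 Gbps = 10,000 Mbps; 10,000 / 7.269 = 1375.71 → 1375.

1375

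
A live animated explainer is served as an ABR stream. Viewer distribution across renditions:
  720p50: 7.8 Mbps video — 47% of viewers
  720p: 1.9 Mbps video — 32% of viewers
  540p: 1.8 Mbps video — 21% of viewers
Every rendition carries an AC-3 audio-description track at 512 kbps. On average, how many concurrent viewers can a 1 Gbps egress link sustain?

Audio: 512 kbps = 0.512 Mbps.
Average per-viewer bitrate: 0.47×8.312 + 0.32×2.412 + 0.21×2.312 = 5.164 Mbps.
1 Gbps = 1,000 Mbps; 1,000 / 5.164 = 193.65 → 193.

193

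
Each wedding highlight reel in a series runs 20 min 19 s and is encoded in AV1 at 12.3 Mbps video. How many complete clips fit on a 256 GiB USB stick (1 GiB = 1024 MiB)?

146

20 min 19 s = 1219 s
Per item: 12.300 Mbps × 1219 s = 14,994 Mb = 1,874 MB.
Capacity: 256 GiB = 2,199,023 Mb; 146.66 items → 146 complete.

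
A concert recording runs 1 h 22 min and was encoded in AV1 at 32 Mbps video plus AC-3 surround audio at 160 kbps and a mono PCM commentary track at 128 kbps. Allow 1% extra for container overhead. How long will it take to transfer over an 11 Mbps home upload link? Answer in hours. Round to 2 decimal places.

4.05 hours

1 h 22 min = 82 min = 4920 s
Audio total: 160 + 128 = 288 kbps = 0.288 Mbps.
Total bitrate: 32.288 Mbps.
File: 32.288 Mbps × 4920 s = 158857.0 Mb.
With 1% container overhead: ×1.01. → 160445.5 Mb.
At 11 Mbps: 160445.5 / 11 = 14586.0 s ≈ 4.05 hours.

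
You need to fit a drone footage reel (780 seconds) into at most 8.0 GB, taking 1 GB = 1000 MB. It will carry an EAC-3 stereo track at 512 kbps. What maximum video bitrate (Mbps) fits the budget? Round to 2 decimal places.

Budget: 8.0 GB = 64000.0 Mb.
Total bitrate budget: 64000.0 Mb / 780 s = 82.051 Mbps.
Audio: 512 kbps = 0.512 Mbps.
Video: 82.051 − 0.512 = 81.539 Mbps.

81.54 Mbps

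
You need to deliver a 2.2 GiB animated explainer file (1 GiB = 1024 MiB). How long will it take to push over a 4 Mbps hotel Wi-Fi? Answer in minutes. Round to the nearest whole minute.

File: 2.2 GiB = 18897.9 Mb.
At 4 Mbps: 18897.9 / 4 = 4724.5 s ≈ 78.7 minutes.

79 minutes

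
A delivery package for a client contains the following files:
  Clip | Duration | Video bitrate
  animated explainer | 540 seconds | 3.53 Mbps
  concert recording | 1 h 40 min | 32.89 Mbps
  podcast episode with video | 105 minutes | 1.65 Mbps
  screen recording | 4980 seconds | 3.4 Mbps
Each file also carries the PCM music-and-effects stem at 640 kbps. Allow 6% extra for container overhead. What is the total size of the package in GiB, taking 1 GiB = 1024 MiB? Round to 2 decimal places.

29.37 GiB

Audio: 640 kbps = 0.640 Mbps.
animated explainer: 4.170 Mbps × 540 s × 1.06 = 2386.9 Mb
concert recording: 33.530 Mbps × 6000 s × 1.06 = 213250.8 Mb
podcast episode with video: 2.290 Mbps × 6300 s × 1.06 = 15292.6 Mb
screen recording: 4.040 Mbps × 4980 s × 1.06 = 21326.4 Mb
Total: 252256.7 Mb = 31532.1 MB.
= 29.37 GiB.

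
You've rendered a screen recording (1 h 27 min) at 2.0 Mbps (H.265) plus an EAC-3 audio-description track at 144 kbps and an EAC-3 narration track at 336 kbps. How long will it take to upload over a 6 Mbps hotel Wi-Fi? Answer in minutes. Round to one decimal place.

36.0 minutes

1 h 27 min = 87 min = 5220 s
Audio total: 144 + 336 = 480 kbps = 0.480 Mbps.
Total bitrate: 2.480 Mbps.
File: 2.480 Mbps × 5220 s = 12945.6 Mb.
At 6 Mbps: 12945.6 / 6 = 2157.6 s ≈ 36 minutes.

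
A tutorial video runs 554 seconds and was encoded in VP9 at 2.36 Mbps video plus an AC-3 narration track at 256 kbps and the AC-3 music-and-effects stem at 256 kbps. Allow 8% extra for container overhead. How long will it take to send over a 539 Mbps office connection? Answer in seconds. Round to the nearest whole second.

Audio total: 256 + 256 = 512 kbps = 0.512 Mbps.
Total bitrate: 2.872 Mbps.
File: 2.872 Mbps × 554 s = 1591.1 Mb.
With 8% container overhead: ×1.08. → 1718.4 Mb.
At 539 Mbps: 1718.4 / 539 = 3.2 s ≈ 3.19 seconds.

3 seconds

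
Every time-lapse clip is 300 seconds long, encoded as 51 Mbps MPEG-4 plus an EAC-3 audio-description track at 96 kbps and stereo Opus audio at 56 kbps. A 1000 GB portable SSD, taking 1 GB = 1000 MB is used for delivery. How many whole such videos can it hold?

521

Audio total: 96 + 56 = 152 kbps = 0.152 Mbps.
Total bitrate: 51.152 Mbps.
Per item: 51.152 Mbps × 300 s = 15,346 Mb = 1,918 MB.
Capacity: 1000 GB = 8,000,000 Mb; 521.32 items → 521 complete.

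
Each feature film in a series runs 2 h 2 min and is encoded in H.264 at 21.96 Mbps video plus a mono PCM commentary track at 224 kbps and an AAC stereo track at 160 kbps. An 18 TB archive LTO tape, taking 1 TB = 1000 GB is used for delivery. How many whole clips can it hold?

880

2 h 2 min = 122 min = 7320 s
Audio total: 224 + 160 = 384 kbps = 0.384 Mbps.
Total bitrate: 22.344 Mbps.
Per item: 22.344 Mbps × 7320 s = 163,558 Mb = 20,445 MB.
Capacity: 18 TB = 144,000,000 Mb; 880.42 items → 880 complete.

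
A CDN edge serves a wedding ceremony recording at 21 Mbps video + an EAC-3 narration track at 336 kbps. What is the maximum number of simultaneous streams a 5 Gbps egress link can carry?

234

Audio: 336 kbps = 0.336 Mbps.
Per-viewer media rate: 21.336 Mbps.
5 Gbps = 5,000 Mbps; 5,000 / 21.336 = 234.35 → 234 viewers.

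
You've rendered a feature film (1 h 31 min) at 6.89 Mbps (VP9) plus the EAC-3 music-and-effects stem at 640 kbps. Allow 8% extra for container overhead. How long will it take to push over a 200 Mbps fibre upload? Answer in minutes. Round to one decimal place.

3.7 minutes

1 h 31 min = 91 min = 5460 s
Audio: 640 kbps = 0.640 Mbps.
Total bitrate: 7.530 Mbps.
File: 7.530 Mbps × 5460 s = 41113.8 Mb.
With 8% container overhead: ×1.08. → 44402.9 Mb.
At 200 Mbps: 44402.9 / 200 = 222.0 s ≈ 3.7 minutes.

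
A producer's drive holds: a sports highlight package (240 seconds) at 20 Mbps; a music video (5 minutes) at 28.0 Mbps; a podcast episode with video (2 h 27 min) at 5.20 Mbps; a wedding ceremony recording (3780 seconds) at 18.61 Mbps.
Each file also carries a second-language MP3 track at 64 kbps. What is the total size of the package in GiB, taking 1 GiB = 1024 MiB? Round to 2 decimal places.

15.16 GiB

Audio: 64 kbps = 0.064 Mbps.
sports highlight package: 20.064 Mbps × 240 s = 4815.4 Mb
music video: 28.064 Mbps × 300 s = 8419.2 Mb
podcast episode with video: 5.264 Mbps × 8820 s = 46428.5 Mb
wedding ceremony recording: 18.674 Mbps × 3780 s = 70587.7 Mb
Total: 130250.8 Mb = 16281.3 MB.
= 15.16 GiB.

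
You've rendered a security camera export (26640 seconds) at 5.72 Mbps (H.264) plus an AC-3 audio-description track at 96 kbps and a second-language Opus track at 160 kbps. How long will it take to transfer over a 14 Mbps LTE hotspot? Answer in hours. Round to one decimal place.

3.2 hours

Audio total: 96 + 160 = 256 kbps = 0.256 Mbps.
Total bitrate: 5.976 Mbps.
File: 5.976 Mbps × 26640 s = 159200.6 Mb.
At 14 Mbps: 159200.6 / 14 = 11371.5 s ≈ 3.16 hours.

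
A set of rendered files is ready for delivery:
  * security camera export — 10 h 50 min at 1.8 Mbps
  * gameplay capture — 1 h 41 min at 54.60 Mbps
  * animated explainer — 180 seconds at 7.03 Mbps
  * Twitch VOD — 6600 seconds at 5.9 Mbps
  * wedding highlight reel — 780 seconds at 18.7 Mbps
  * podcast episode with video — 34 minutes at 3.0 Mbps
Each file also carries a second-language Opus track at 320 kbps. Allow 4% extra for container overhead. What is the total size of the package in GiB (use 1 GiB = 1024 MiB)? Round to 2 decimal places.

Audio: 320 kbps = 0.320 Mbps.
security camera export: 2.120 Mbps × 39000 s × 1.04 = 85987.2 Mb
gameplay capture: 54.920 Mbps × 6060 s × 1.04 = 346127.8 Mb
animated explainer: 7.350 Mbps × 180 s × 1.04 = 1375.9 Mb
Twitch VOD: 6.220 Mbps × 6600 s × 1.04 = 42694.1 Mb
wedding highlight reel: 19.020 Mbps × 780 s × 1.04 = 15429.0 Mb
podcast episode with video: 3.320 Mbps × 2040 s × 1.04 = 7043.7 Mb
Total: 498657.7 Mb = 62332.2 MB.
= 58.05 GiB.

58.05 GiB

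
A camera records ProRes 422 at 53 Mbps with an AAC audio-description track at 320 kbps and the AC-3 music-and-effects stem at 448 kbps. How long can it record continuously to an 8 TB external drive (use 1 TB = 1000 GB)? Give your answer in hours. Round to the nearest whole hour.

Audio total: 320 + 448 = 768 kbps = 0.768 Mbps.
Total bitrate: 53 + 0.768 = 53.768 Mbps.
Capacity: 8 TB = 64,000,000 Mb.
Recording time: 64,000,000 / 53.768 = 1,190,299 s ≈ 331 hours.

331 hours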